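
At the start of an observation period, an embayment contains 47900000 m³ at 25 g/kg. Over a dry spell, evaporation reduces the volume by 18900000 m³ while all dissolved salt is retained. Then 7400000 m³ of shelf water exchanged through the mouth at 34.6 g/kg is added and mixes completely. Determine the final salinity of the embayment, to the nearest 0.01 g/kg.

After evaporation: salt = 47,900,000×25 = 1,197,500,000; volume = 47,900,000 − 18,900,000 = 29,000,000 m³
After mixing: salt = 1,197,500,000 + 7,400,000×34.6 = 1,453,540,000; volume = 29,000,000 + 7,400,000 = 36,400,000 m³
S = 1,453,540,000 / 36,400,000 = 39.9324 g/kg

39.93 g/kg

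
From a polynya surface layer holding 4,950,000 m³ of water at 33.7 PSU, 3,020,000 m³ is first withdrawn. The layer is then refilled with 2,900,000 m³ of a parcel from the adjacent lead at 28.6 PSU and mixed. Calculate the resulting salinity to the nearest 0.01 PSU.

30.64 PSU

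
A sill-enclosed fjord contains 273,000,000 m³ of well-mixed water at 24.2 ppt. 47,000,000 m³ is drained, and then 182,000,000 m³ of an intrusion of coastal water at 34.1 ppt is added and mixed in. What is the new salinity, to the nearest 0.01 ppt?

28.62 ppt

Remaining after removal: 226,000,000 m³ at 24.2 ppt (salt = 5,469,200,000)
After addition: salt = 5,469,200,000 + 182,000,000×34.1 = 11,675,400,000; volume = 408,000,000 m³
S = 11,675,400,000 / 408,000,000 = 28.6162 ppt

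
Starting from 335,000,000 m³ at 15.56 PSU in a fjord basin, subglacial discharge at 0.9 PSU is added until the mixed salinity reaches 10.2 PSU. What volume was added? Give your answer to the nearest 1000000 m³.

Salt balance: 335,000,000×15.56 + V×0.9 = (335,000,000+V)×10.2
5,212,600,000 + 0.9V = 3,417,000,000 + 10.2V
1,795,600,000 = 9.3V
V = 193,075,268.82 m³

193000000 m³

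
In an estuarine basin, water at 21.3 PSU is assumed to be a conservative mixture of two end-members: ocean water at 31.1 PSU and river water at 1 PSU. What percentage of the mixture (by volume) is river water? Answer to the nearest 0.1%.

32.6%

Let f be the freshwater fraction. Salt balance per unit volume:
f×1 + (1−f)×31.1 = 21.3
f = (31.1 − 21.3) / (31.1 − 1) = 9.8/30.1 = 0.3256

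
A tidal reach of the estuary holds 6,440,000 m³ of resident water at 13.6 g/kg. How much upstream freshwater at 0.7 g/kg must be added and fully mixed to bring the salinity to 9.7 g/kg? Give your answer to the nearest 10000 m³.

Salt balance: 6,440,000×13.6 + V×0.7 = (6,440,000+V)×9.7
87,584,000 + 0.7V = 62,468,000 + 9.7V
25,116,000 = 9V
V = 2,790,666.67 m³

2790000 m³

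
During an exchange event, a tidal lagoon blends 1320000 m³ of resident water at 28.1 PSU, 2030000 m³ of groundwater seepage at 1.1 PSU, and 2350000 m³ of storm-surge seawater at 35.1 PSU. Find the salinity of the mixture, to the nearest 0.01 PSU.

21.37 PSU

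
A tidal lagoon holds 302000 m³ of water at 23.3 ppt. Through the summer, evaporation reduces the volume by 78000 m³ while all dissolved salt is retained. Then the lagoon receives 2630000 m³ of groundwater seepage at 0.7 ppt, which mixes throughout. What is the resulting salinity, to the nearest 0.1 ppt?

After evaporation: salt = 302,000×23.3 = 7,036,600; volume = 302,000 − 78,000 = 224,000 m³
After mixing: salt = 7,036,600 + 2,630,000×0.7 = 8,877,600; volume = 224,000 + 2,630,000 = 2,854,000 m³
S = 8,877,600 / 2,854,000 = 3.1106 ppt

3.1 ppt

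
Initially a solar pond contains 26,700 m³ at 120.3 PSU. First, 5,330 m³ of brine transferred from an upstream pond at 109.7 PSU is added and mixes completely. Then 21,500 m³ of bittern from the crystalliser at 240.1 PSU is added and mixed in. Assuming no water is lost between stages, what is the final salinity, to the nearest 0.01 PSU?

167.36 PSU

Salt balance:
Initial salt = 26,700×120.3 = 3,212,010
After stage 1: salt = 3,212,010 + 5,330×109.7 = 3,796,711; volume = 32,030 m³; S = 118.536 PSU
After stage 2: salt = 3,796,711 + 21,500×240.1 = 8,958,861; volume = 53,530 m³
S = 8,958,861 / 53,530 = 167.3615 PSU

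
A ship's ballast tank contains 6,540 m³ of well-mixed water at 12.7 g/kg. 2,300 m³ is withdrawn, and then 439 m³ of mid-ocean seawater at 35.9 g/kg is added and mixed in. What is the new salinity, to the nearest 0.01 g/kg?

Remaining after removal: 4,240 m³ at 12.7 g/kg (salt = 53,848)
After addition: salt = 53,848 + 439×35.9 = 69,608.1; volume = 4,679 m³
S = 69,608.1 / 4,679 = 14.8767 g/kg

14.88 g/kg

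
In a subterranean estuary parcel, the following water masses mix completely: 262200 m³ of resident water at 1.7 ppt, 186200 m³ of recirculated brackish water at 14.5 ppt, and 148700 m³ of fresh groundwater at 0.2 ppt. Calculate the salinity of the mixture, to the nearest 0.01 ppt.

5.32 ppt

Mass of salt is conserved:
salt = 262,200×1.7 + 186,200×14.5 + 148,700×0.2 = 445,740 + 2,699,900 + 29,740 = 3,175,380
volume = 262,200 + 186,200 + 148,700 = 597,100 m³
S = 3,175,380 / 597,100 = 5.318 ppt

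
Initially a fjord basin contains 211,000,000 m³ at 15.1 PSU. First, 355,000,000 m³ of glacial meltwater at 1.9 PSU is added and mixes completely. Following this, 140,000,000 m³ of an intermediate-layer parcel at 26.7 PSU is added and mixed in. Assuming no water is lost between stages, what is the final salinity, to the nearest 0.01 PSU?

Total salt / total volume:
Initial salt = 211,000,000×15.1 = 3,186,100,000
After stage 1: salt = 3,186,100,000 + 355,000,000×1.9 = 3,860,600,000; volume = 566,000,000 m³; S = 6.821 PSU
After stage 2: salt = 3,860,600,000 + 140,000,000×26.7 = 7,598,600,000; volume = 706,000,000 m³
S = 7,598,600,000 / 706,000,000 = 10.7629 PSU

10.76 PSU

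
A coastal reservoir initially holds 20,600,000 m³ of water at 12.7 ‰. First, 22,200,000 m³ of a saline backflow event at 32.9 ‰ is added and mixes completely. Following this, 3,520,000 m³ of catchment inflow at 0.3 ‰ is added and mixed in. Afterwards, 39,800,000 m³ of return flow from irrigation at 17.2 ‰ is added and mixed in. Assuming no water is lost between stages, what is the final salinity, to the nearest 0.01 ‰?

Weighted by volume,
Initial salt = 20,600,000×12.7 = 261,620,000
After stage 1: salt = 261,620,000 + 22,200,000×32.9 = 992,000,000; volume = 42,800,000 m³; S = 23.178 ‰
After stage 2: salt = 992,000,000 + 3,520,000×0.3 = 993,056,000; volume = 46,320,000 m³; S = 21.439 ‰
After stage 3: salt = 993,056,000 + 39,800,000×17.2 = 1,677,616,000; volume = 86,120,000 m³
S = 1,677,616,000 / 86,120,000 = 19.48 ‰

19.48 ‰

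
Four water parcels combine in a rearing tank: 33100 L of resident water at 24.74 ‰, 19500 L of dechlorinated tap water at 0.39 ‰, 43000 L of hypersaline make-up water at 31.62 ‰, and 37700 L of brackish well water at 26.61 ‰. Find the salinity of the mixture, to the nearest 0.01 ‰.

23.93 ‰

Mass of salt is conserved:
salt = 33,100×24.74 + 19,500×0.39 + 43,000×31.62 + 37,700×26.61 = 818,894 + 7,605 + 1,359,660 + 1,003,197 = 3,189,356
volume = 33,100 + 19,500 + 43,000 + 37,700 = 133,300 L
S = 3,189,356 / 133,300 = 23.9262 ‰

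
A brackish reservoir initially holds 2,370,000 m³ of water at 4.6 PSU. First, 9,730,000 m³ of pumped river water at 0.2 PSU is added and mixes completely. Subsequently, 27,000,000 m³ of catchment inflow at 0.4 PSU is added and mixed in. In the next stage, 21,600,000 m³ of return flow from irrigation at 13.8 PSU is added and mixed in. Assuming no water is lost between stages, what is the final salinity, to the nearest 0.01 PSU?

5.30 PSU

Conserving salt mass:
Initial salt = 2,370,000×4.6 = 10,902,000
After stage 1: salt = 10,902,000 + 9,730,000×0.2 = 12,848,000; volume = 12,100,000 m³; S = 1.062 PSU
After stage 2: salt = 12,848,000 + 27,000,000×0.4 = 23,648,000; volume = 39,100,000 m³; S = 0.605 PSU
After stage 3: salt = 23,648,000 + 21,600,000×13.8 = 321,728,000; volume = 60,700,000 m³
S = 321,728,000 / 60,700,000 = 5.3003 PSU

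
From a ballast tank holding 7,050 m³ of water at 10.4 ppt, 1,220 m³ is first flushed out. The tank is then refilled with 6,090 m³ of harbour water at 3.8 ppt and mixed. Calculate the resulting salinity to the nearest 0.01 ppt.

Remaining after removal: 5,830 m³ at 10.4 ppt (salt = 60,632)
After addition: salt = 60,632 + 6,090×3.8 = 83,774; volume = 11,920 m³
S = 83,774 / 11,920 = 7.028 ppt

7.03 ppt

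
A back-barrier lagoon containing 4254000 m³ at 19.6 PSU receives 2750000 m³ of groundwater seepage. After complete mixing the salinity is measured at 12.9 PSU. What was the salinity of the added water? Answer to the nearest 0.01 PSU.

2.54 PSU

Salt balance: 4,254,000×19.6 + 2,750,000×S = 7,004,000×12.9
83,378,400 + 2,750,000·S = 90,351,600
S = (90,351,600 − 83,378,400) / 2,750,000 = 2.5357 PSU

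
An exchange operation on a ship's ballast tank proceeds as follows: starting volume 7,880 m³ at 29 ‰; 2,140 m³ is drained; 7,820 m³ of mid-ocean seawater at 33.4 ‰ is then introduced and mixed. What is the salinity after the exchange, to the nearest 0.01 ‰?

Remaining after removal: 5,740 m³ at 29 ‰ (salt = 166,460)
After addition: salt = 166,460 + 7,820×33.4 = 427,648; volume = 13,560 m³
S = 427,648 / 13,560 = 31.5375 ‰

31.54 ‰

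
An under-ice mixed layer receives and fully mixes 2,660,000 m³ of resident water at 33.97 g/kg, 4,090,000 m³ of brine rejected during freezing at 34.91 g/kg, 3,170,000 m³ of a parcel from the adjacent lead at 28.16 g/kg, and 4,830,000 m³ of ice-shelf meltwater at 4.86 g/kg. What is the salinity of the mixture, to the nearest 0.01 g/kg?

23.45 g/kg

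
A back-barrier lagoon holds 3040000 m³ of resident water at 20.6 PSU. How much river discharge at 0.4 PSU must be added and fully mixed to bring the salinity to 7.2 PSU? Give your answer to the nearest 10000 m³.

5990000 m³

Salt balance: 3,040,000×20.6 + V×0.4 = (3,040,000+V)×7.2
62,624,000 + 0.4V = 21,888,000 + 7.2V
40,736,000 = 6.8V
V = 5,990,588.24 m³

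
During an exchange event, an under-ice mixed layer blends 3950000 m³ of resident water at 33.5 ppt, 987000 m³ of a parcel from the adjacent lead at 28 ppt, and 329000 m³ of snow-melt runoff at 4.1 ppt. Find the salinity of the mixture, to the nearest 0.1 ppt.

By conservation of dissolved salt,
salt = 3,950,000×33.5 + 987,000×28 + 329,000×4.1 = 132,325,000 + 27,636,000 + 1,348,900 = 161,309,900
volume = 3,950,000 + 987,000 + 329,000 = 5,266,000 m³
S = 161,309,900 / 5,266,000 = 30.632 ppt

30.6 ppt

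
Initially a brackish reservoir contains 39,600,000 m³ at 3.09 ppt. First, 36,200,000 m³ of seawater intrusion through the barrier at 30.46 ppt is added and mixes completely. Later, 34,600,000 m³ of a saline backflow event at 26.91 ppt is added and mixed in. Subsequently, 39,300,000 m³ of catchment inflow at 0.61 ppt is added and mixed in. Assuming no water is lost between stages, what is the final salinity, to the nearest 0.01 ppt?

By conservation of dissolved salt,
Initial salt = 39,600,000×3.09 = 122,364,000
After stage 1: salt = 122,364,000 + 36,200,000×30.46 = 1,225,016,000; volume = 75,800,000 m³; S = 16.161 ppt
After stage 2: salt = 1,225,016,000 + 34,600,000×26.91 = 2,156,102,000; volume = 110,400,000 m³; S = 19.53 ppt
After stage 3: salt = 2,156,102,000 + 39,300,000×0.61 = 2,180,075,000; volume = 149,700,000 m³
S = 2,180,075,000 / 149,700,000 = 14.563 ppt

14.56 ppt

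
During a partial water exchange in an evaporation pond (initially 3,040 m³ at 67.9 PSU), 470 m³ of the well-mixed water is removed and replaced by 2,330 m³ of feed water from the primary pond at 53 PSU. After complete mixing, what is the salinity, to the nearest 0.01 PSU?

Remaining after removal: 2,570 m³ at 67.9 PSU (salt = 174,503)
After addition: salt = 174,503 + 2,330×53 = 297,993; volume = 4,900 m³
S = 297,993 / 4,900 = 60.8149 PSU

60.81 PSU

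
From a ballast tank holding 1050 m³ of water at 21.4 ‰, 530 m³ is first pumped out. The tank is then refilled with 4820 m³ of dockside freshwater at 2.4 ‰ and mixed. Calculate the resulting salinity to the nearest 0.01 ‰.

Remaining after removal: 520 m³ at 21.4 ‰ (salt = 11,128)
After addition: salt = 11,128 + 4,820×2.4 = 22,696; volume = 5,340 m³
S = 22,696 / 5,340 = 4.2502 ‰

4.25 ‰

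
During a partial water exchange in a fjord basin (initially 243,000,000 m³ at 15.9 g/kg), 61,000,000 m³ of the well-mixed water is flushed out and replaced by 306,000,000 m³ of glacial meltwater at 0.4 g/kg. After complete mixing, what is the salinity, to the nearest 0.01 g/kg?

Remaining after removal: 182,000,000 m³ at 15.9 g/kg (salt = 2,893,800,000)
After addition: salt = 2,893,800,000 + 306,000,000×0.4 = 3,016,200,000; volume = 488,000,000 m³
S = 3,016,200,000 / 488,000,000 = 6.1807 g/kg

6.18 g/kg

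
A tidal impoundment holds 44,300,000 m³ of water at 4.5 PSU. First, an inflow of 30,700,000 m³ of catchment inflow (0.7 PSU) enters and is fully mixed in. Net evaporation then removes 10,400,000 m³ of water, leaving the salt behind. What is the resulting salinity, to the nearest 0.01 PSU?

After mixing: salt = 44,300,000×4.5 + 30,700,000×0.7 = 220,840,000; volume = 75,000,000 m³
After evaporation: salt unchanged = 220,840,000; volume = 75,000,000 − 10,400,000 = 64,600,000 m³
S = 220,840,000 / 64,600,000 = 3.4186 PSU

3.42 PSU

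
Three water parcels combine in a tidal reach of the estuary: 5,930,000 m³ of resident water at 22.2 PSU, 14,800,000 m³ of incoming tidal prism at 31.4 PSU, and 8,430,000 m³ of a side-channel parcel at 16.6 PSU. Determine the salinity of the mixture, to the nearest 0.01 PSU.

25.25 PSU

Total salt / total volume:
salt = 5,930,000×22.2 + 14,800,000×31.4 + 8,430,000×16.6 = 131,646,000 + 464,720,000 + 139,938,000 = 736,304,000
volume = 5,930,000 + 14,800,000 + 8,430,000 = 29,160,000 m³
S = 736,304,000 / 29,160,000 = 25.2505 PSU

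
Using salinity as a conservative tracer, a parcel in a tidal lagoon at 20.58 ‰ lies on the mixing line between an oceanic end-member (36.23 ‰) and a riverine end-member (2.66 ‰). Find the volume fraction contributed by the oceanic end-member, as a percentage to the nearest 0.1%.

53.4%

Let g be the oceanic fraction. Salt balance per unit volume:
g×36.23 + (1−g)×2.66 = 20.58
g = (20.58 − 2.66) / (36.23 − 2.66) = 17.92/33.57 = 0.5338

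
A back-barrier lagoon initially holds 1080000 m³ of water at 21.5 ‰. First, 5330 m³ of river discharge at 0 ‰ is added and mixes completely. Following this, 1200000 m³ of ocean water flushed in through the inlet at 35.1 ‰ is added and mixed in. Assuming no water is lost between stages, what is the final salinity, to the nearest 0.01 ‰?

28.59 ‰

By conservation of dissolved salt,
Initial salt = 1,080,000×21.5 = 23,220,000
After stage 1: salt = 23,220,000 + 5,330×0 = 23,220,000; volume = 1,085,330 m³; S = 21.394 ‰
After stage 2: salt = 23,220,000 + 1,200,000×35.1 = 65,340,000; volume = 2,285,330 m³
S = 65,340,000 / 2,285,330 = 28.5911 ‰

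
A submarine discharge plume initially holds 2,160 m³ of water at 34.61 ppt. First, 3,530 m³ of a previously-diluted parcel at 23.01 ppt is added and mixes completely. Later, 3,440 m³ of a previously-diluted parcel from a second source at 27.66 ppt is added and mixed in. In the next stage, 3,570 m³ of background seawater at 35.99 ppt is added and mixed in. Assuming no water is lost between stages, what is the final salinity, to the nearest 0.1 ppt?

By conservation of dissolved salt,
Initial salt = 2,160×34.61 = 74,757.6
After stage 1: salt = 74,757.6 + 3,530×23.01 = 155,982.9; volume = 5,690 m³; S = 27.414 ppt
After stage 2: salt = 155,982.9 + 3,440×27.66 = 251,133.3; volume = 9,130 m³; S = 27.506 ppt
After stage 3: salt = 251,133.3 + 3,570×35.99 = 379,617.6; volume = 12,700 m³
S = 379,617.6 / 12,700 = 29.8911 ppt

29.9 ppt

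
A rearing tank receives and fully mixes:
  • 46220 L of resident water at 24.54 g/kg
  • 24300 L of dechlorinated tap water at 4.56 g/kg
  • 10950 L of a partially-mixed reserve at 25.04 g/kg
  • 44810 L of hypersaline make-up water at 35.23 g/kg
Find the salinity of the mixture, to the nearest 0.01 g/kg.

24.53 g/kg

By conservation of dissolved salt,
salt = 46,220×24.54 + 24,300×4.56 + 10,950×25.04 + 44,810×35.23 = 1,134,238.8 + 110,808 + 274,188 + 1,578,656.3 = 3,097,891.1
volume = 46,220 + 24,300 + 10,950 + 44,810 = 126,280 L
S = 3,097,891.1 / 126,280 = 24.5319 g/kg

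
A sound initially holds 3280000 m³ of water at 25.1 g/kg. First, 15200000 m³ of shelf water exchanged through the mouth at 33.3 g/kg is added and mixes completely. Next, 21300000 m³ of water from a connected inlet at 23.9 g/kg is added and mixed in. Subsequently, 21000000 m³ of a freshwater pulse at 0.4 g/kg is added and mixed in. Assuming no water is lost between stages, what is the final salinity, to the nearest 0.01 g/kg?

18.20 g/kg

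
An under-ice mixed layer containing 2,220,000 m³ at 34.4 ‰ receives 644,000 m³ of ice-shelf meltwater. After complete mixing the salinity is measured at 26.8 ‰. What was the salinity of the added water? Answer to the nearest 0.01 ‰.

0.60 ‰

Salt balance: 2,220,000×34.4 + 644,000×S = 2,864,000×26.8
76,368,000 + 644,000·S = 76,755,200
S = (76,755,200 − 76,368,000) / 644,000 = 0.6012 ‰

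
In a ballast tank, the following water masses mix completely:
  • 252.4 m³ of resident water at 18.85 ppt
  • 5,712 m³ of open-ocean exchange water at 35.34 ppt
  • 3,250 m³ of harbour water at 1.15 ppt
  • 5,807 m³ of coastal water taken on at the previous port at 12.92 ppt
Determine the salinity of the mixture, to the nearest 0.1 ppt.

19.0 ppt

Conserving salt mass:
salt = 252.4×18.85 + 5,712×35.34 + 3,250×1.15 + 5,807×12.92 = 4,757.74 + 201,862.08 + 3,737.5 + 75,026.44 = 285,383.76
volume = 252.4 + 5,712 + 3,250 + 5,807 = 15,021.4 m³
S = 285,383.76 / 15,021.4 = 18.998 ppt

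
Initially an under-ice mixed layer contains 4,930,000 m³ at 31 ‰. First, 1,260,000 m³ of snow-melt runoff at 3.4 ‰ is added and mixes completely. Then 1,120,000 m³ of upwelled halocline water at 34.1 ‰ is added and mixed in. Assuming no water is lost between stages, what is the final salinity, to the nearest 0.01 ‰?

26.72 ‰

By conservation of dissolved salt,
Initial salt = 4,930,000×31 = 152,830,000
After stage 1: salt = 152,830,000 + 1,260,000×3.4 = 157,114,000; volume = 6,190,000 m³; S = 25.382 ‰
After stage 2: salt = 157,114,000 + 1,120,000×34.1 = 195,306,000; volume = 7,310,000 m³
S = 195,306,000 / 7,310,000 = 26.7176 ‰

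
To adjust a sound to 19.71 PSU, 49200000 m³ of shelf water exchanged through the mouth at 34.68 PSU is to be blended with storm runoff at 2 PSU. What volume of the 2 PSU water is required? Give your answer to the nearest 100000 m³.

41600000 m³

Salt balance: 49,200,000×34.68 + V×2 = (49,200,000+V)×19.71
1,706,256,000 + 2V = 969,732,000 + 19.71V
736,524,000 = 17.71V
V = 41,588,029.36 m³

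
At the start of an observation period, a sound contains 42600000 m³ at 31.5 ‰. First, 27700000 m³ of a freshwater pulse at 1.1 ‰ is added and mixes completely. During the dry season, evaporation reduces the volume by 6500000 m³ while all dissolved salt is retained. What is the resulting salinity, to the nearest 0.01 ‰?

After mixing: salt = 42,600,000×31.5 + 27,700,000×1.1 = 1,372,370,000; volume = 70,300,000 m³
After evaporation: salt unchanged = 1,372,370,000; volume = 70,300,000 − 6,500,000 = 63,800,000 m³
S = 1,372,370,000 / 63,800,000 = 21.5105 ‰

21.51 ‰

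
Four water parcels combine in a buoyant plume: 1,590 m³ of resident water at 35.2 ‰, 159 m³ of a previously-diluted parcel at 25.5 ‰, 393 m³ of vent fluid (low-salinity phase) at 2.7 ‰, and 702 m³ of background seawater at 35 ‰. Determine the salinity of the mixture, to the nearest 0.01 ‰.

Salt balance:
salt = 1,590×35.2 + 159×25.5 + 393×2.7 + 702×35 = 55,968 + 4,054.5 + 1,061.1 + 24,570 = 85,653.6
volume = 1,590 + 159 + 393 + 702 = 2,844 m³
S = 85,653.6 / 2,844 = 30.1173 ‰

30.12 ‰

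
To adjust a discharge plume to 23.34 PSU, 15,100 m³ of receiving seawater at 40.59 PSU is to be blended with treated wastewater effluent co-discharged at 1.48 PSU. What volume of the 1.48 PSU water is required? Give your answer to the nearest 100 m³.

Salt balance: 15,100×40.59 + V×1.48 = (15,100+V)×23.34
612,909 + 1.48V = 352,434 + 23.34V
260,475 = 21.86V
V = 11,915.6 m³

11900 m³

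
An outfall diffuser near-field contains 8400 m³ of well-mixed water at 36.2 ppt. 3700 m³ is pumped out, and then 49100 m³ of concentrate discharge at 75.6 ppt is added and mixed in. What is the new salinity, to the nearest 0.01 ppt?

Remaining after removal: 4,700 m³ at 36.2 ppt (salt = 170,140)
After addition: salt = 170,140 + 49,100×75.6 = 3,882,100; volume = 53,800 m³
S = 3,882,100 / 53,800 = 72.158 ppt

72.16 ppt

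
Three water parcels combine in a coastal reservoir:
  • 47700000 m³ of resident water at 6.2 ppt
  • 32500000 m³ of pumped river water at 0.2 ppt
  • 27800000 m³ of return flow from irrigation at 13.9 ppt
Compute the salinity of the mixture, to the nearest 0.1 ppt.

Mass of salt is conserved:
salt = 47,700,000×6.2 + 32,500,000×0.2 + 27,800,000×13.9 = 295,740,000 + 6,500,000 + 386,420,000 = 688,660,000
volume = 47,700,000 + 32,500,000 + 27,800,000 = 108,000,000 m³
S = 688,660,000 / 108,000,000 = 6.376 ppt

6.4 ppt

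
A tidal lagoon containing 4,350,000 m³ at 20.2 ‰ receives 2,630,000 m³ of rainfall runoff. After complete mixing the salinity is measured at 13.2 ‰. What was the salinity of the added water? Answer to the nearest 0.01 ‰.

Salt balance: 4,350,000×20.2 + 2,630,000×S = 6,980,000×13.2
87,870,000 + 2,630,000·S = 92,136,000
S = (92,136,000 − 87,870,000) / 2,630,000 = 1.6221 ‰

1.62 ‰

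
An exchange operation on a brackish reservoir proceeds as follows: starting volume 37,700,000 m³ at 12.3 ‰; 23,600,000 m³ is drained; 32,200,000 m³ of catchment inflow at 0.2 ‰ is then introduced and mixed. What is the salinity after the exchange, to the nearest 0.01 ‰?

Remaining after removal: 14,100,000 m³ at 12.3 ‰ (salt = 173,430,000)
After addition: salt = 173,430,000 + 32,200,000×0.2 = 179,870,000; volume = 46,300,000 m³
S = 179,870,000 / 46,300,000 = 3.8849 ‰

3.88 ‰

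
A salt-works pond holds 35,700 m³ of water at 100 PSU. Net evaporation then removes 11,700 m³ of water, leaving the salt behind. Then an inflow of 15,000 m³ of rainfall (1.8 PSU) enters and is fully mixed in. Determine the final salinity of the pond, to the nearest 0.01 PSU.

After evaporation: salt = 35,700×100 = 3,570,000; volume = 35,700 − 11,700 = 24,000 m³
After mixing: salt = 3,570,000 + 15,000×1.8 = 3,597,000; volume = 24,000 + 15,000 = 39,000 m³
S = 3,597,000 / 39,000 = 92.2308 PSU

92.23 PSU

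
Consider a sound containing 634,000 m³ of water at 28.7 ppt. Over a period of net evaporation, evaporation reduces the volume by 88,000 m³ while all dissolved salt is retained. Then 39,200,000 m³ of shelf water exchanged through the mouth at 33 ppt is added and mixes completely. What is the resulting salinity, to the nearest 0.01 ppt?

33.00 ppt

After evaporation: salt = 634,000×28.7 = 18,195,800; volume = 634,000 − 88,000 = 546,000 m³
After mixing: salt = 18,195,800 + 39,200,000×33 = 1,311,795,800; volume = 546,000 + 39,200,000 = 39,746,000 m³
S = 1,311,795,800 / 39,746,000 = 33.0045 ppt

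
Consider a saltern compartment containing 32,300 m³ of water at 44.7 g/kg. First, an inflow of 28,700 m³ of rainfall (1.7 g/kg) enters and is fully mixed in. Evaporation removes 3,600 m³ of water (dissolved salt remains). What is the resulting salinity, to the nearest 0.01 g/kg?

26.00 g/kg

After mixing: salt = 32,300×44.7 + 28,700×1.7 = 1,492,600; volume = 61,000 m³
After evaporation: salt unchanged = 1,492,600; volume = 61,000 − 3,600 = 57,400 m³
S = 1,492,600 / 57,400 = 26.0035 g/kg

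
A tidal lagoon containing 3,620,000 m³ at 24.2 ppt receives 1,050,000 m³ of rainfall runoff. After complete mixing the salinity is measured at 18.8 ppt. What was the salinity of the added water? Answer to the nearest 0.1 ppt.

Salt balance: 3,620,000×24.2 + 1,050,000×S = 4,670,000×18.8
87,604,000 + 1,050,000·S = 87,796,000
S = (87,796,000 − 87,604,000) / 1,050,000 = 0.1829 ppt

0.2 ppt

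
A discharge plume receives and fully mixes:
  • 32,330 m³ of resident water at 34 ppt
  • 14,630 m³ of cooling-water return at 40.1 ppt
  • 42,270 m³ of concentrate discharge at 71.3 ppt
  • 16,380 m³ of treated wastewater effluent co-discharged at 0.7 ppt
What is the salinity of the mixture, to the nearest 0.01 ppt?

44.61 ppt

Salt balance:
salt = 32,330×34 + 14,630×40.1 + 42,270×71.3 + 16,380×0.7 = 1,099,220 + 586,663 + 3,013,851 + 11,466 = 4,711,200
volume = 32,330 + 14,630 + 42,270 + 16,380 = 105,610 m³
S = 4,711,200 / 105,610 = 44.6094 ppt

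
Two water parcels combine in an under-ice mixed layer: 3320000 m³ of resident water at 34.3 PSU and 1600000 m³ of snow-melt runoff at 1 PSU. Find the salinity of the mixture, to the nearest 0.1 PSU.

23.5 PSU

Conserving salt mass:
salt = 3,320,000×34.3 + 1,600,000×1 = 113,876,000 + 1,600,000 = 115,476,000
volume = 3,320,000 + 1,600,000 = 4,920,000 m³
S = 115,476,000 / 4,920,000 = 23.471 PSU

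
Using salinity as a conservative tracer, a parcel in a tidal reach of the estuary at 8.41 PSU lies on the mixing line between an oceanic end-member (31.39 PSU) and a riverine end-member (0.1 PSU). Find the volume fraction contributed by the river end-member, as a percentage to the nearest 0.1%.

73.4%

Let f be the freshwater fraction. Salt balance per unit volume:
f×0.1 + (1−f)×31.39 = 8.41
f = (31.39 − 8.41) / (31.39 − 0.1) = 22.98/31.29 = 0.7344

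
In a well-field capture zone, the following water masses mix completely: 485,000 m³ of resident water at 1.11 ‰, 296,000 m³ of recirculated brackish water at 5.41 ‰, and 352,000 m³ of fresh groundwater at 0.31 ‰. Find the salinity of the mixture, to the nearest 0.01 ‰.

By conservation of dissolved salt,
salt = 485,000×1.11 + 296,000×5.41 + 352,000×0.31 = 538,350 + 1,601,360 + 109,120 = 2,248,830
volume = 485,000 + 296,000 + 352,000 = 1,133,000 m³
S = 2,248,830 / 1,133,000 = 1.9848 ‰

1.98 ‰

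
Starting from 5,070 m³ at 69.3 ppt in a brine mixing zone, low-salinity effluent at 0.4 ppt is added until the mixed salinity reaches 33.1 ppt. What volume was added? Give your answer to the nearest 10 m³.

Salt balance: 5,070×69.3 + V×0.4 = (5,070+V)×33.1
351,351 + 0.4V = 167,817 + 33.1V
183,534 = 32.7V
V = 5,612.66 m³

5610 m³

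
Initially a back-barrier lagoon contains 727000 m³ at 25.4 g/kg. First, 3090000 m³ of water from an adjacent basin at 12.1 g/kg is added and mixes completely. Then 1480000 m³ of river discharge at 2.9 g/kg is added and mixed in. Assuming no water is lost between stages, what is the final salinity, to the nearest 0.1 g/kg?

11.4 g/kg

Salt balance:
Initial salt = 727,000×25.4 = 18,465,800
After stage 1: salt = 18,465,800 + 3,090,000×12.1 = 55,854,800; volume = 3,817,000 m³; S = 14.633 g/kg
After stage 2: salt = 55,854,800 + 1,480,000×2.9 = 60,146,800; volume = 5,297,000 m³
S = 60,146,800 / 5,297,000 = 11.3549 g/kg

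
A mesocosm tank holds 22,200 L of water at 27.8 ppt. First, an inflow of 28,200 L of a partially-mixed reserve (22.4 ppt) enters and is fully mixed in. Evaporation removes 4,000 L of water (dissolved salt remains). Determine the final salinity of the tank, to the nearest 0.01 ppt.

26.91 ppt

After mixing: salt = 22,200×27.8 + 28,200×22.4 = 1,248,840; volume = 50,400 L
After evaporation: salt unchanged = 1,248,840; volume = 50,400 − 4,000 = 46,400 L
S = 1,248,840 / 46,400 = 26.9147 ppt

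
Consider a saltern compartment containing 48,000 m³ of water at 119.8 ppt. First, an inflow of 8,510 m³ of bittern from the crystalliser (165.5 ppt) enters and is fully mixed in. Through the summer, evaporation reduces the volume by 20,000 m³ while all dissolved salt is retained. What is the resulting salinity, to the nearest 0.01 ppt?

196.08 ppt

After mixing: salt = 48,000×119.8 + 8,510×165.5 = 7,158,805; volume = 56,510 m³
After evaporation: salt unchanged = 7,158,805; volume = 56,510 − 20,000 = 36,510 m³
S = 7,158,805 / 36,510 = 196.0779 ppt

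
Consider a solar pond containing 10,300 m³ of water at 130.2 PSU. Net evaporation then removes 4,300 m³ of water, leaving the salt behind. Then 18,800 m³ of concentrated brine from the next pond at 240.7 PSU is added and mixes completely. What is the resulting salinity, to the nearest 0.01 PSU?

236.54 PSU

After evaporation: salt = 10,300×130.2 = 1,341,060; volume = 10,300 − 4,300 = 6,000 m³
After mixing: salt = 1,341,060 + 18,800×240.7 = 5,866,220; volume = 6,000 + 18,800 = 24,800 m³
S = 5,866,220 / 24,800 = 236.5411 PSU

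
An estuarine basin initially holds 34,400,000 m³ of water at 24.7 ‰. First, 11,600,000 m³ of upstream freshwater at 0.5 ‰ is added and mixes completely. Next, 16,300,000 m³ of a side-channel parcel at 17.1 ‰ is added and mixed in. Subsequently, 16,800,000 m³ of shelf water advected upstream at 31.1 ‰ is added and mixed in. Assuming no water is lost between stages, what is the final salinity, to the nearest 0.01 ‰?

20.94 ‰

Conserving salt mass:
Initial salt = 34,400,000×24.7 = 849,680,000
After stage 1: salt = 849,680,000 + 11,600,000×0.5 = 855,480,000; volume = 46,000,000 m³; S = 18.597 ‰
After stage 2: salt = 855,480,000 + 16,300,000×17.1 = 1,134,210,000; volume = 62,300,000 m³; S = 18.206 ‰
After stage 3: salt = 1,134,210,000 + 16,800,000×31.1 = 1,656,690,000; volume = 79,100,000 m³
S = 1,656,690,000 / 79,100,000 = 20.9442 ‰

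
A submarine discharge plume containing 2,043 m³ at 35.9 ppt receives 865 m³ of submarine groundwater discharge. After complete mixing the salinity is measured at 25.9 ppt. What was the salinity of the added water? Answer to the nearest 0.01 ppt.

Salt balance: 2,043×35.9 + 865×S = 2,908×25.9
73,343.7 + 865·S = 75,317.2
S = (75,317.2 − 73,343.7) / 865 = 2.2815 ppt

2.28 ppt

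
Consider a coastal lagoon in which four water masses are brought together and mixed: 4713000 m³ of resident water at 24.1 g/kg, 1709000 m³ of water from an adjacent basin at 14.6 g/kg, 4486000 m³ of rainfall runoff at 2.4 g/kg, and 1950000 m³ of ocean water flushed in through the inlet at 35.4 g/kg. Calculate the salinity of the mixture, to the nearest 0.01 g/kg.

16.98 g/kg

Conserving salt mass:
salt = 4,713,000×24.1 + 1,709,000×14.6 + 4,486,000×2.4 + 1,950,000×35.4 = 113,583,300 + 24,951,400 + 10,766,400 + 69,030,000 = 218,331,100
volume = 4,713,000 + 1,709,000 + 4,486,000 + 1,950,000 = 12,858,000 m³
S = 218,331,100 / 12,858,000 = 16.9802 g/kg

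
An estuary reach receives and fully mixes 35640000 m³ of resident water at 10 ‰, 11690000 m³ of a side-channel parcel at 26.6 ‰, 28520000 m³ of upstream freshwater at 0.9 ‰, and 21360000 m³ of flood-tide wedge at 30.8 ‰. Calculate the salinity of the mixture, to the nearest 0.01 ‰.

By conservation of dissolved salt,
salt = 35,640,000×10 + 11,690,000×26.6 + 28,520,000×0.9 + 21,360,000×30.8 = 356,400,000 + 310,954,000 + 25,668,000 + 657,888,000 = 1,350,910,000
volume = 35,640,000 + 11,690,000 + 28,520,000 + 21,360,000 = 97,210,000 m³
S = 1,350,910,000 / 97,210,000 = 13.8968 ‰

13.90 ‰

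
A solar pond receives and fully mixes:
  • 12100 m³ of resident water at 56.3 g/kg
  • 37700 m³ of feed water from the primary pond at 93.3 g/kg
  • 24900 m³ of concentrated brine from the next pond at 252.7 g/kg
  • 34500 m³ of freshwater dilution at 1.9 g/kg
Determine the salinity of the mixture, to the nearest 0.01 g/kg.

Salt balance:
salt = 12,100×56.3 + 37,700×93.3 + 24,900×252.7 + 34,500×1.9 = 681,230 + 3,517,410 + 6,292,230 + 65,550 = 10,556,420
volume = 12,100 + 37,700 + 24,900 + 34,500 = 109,200 m³
S = 10,556,420 / 109,200 = 96.6705 g/kg

96.67 g/kg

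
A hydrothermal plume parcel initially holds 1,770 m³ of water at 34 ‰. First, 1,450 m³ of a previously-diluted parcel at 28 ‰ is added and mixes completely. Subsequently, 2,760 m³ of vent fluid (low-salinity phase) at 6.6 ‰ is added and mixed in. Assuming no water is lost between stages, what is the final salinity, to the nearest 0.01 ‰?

19.90 ‰

Total salt / total volume:
Initial salt = 1,770×34 = 60,180
After stage 1: salt = 60,180 + 1,450×28 = 100,780; volume = 3,220 m³; S = 31.298 ‰
After stage 2: salt = 100,780 + 2,760×6.6 = 118,996; volume = 5,980 m³
S = 118,996 / 5,980 = 19.899 ‰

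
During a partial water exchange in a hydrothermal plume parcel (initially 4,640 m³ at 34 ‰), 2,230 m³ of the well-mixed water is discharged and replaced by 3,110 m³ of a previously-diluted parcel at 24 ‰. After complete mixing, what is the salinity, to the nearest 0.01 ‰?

28.37 ‰

Remaining after removal: 2,410 m³ at 34 ‰ (salt = 81,940)
After addition: salt = 81,940 + 3,110×24 = 156,580; volume = 5,520 m³
S = 156,580 / 5,520 = 28.3659 ‰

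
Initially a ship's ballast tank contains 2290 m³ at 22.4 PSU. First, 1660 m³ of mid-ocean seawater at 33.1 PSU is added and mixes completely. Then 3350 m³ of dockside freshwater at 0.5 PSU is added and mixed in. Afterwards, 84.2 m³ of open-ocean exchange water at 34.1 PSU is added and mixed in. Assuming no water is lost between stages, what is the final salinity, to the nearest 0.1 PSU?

15.0 PSU

Weighted by volume,
Initial salt = 2,290×22.4 = 51,296
After stage 1: salt = 51,296 + 1,660×33.1 = 106,242; volume = 3,950 m³; S = 26.897 PSU
After stage 2: salt = 106,242 + 3,350×0.5 = 107,917; volume = 7,300 m³; S = 14.783 PSU
After stage 3: salt = 107,917 + 84.2×34.1 = 110,788.22; volume = 7,384.2 m³
S = 110,788.22 / 7,384.2 = 15.0034 PSU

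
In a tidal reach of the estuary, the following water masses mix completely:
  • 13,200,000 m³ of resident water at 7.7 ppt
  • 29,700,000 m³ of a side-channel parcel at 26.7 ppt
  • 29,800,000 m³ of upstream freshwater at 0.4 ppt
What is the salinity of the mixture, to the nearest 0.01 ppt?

12.47 ppt

By conservation of dissolved salt,
salt = 13,200,000×7.7 + 29,700,000×26.7 + 29,800,000×0.4 = 101,640,000 + 792,990,000 + 11,920,000 = 906,550,000
volume = 13,200,000 + 29,700,000 + 29,800,000 = 72,700,000 m³
S = 906,550,000 / 72,700,000 = 12.4697 ppt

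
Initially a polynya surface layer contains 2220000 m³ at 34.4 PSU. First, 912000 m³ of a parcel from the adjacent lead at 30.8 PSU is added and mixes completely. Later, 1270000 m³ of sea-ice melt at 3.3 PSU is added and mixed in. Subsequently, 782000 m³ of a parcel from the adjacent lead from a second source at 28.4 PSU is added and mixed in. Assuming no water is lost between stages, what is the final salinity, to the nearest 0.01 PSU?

25.24 PSU

Salt balance:
Initial salt = 2,220,000×34.4 = 76,368,000
After stage 1: salt = 76,368,000 + 912,000×30.8 = 104,457,600; volume = 3,132,000 m³; S = 33.352 PSU
After stage 2: salt = 104,457,600 + 1,270,000×3.3 = 108,648,600; volume = 4,402,000 m³; S = 24.682 PSU
After stage 3: salt = 108,648,600 + 782,000×28.4 = 130,857,400; volume = 5,184,000 m³
S = 130,857,400 / 5,184,000 = 25.2426 PSU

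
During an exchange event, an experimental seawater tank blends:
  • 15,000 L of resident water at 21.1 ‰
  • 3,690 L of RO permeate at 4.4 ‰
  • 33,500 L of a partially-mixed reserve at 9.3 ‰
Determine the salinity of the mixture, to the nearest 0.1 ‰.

12.3 ‰

By conservation of dissolved salt,
salt = 15,000×21.1 + 3,690×4.4 + 33,500×9.3 = 316,500 + 16,236 + 311,550 = 644,286
volume = 15,000 + 3,690 + 33,500 = 52,190 L
S = 644,286 / 52,190 = 12.345 ‰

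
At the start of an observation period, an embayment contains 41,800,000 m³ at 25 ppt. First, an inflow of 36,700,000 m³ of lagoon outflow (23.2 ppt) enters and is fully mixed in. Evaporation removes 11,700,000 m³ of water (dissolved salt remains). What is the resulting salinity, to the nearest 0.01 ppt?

28.39 ppt

After mixing: salt = 41,800,000×25 + 36,700,000×23.2 = 1,896,440,000; volume = 78,500,000 m³
After evaporation: salt unchanged = 1,896,440,000; volume = 78,500,000 − 11,700,000 = 66,800,000 m³
S = 1,896,440,000 / 66,800,000 = 28.3898 ppt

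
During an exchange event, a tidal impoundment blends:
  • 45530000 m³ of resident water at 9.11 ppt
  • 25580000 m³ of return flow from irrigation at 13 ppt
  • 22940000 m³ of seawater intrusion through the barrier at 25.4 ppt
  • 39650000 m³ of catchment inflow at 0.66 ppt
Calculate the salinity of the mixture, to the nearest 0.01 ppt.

10.14 ppt

By conservation of dissolved salt,
salt = 45,530,000×9.11 + 25,580,000×13 + 22,940,000×25.4 + 39,650,000×0.66 = 414,778,300 + 332,540,000 + 582,676,000 + 26,169,000 = 1,356,163,300
volume = 45,530,000 + 25,580,000 + 22,940,000 + 39,650,000 = 133,700,000 m³
S = 1,356,163,300 / 133,700,000 = 10.1433 ppt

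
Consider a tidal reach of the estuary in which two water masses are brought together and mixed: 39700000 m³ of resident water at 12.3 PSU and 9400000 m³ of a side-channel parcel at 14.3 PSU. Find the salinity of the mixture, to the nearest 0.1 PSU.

12.7 PSU

Conserving salt mass:
salt = 39,700,000×12.3 + 9,400,000×14.3 = 488,310,000 + 134,420,000 = 622,730,000
volume = 39,700,000 + 9,400,000 = 49,100,000 m³
S = 622,730,000 / 49,100,000 = 12.683 PSU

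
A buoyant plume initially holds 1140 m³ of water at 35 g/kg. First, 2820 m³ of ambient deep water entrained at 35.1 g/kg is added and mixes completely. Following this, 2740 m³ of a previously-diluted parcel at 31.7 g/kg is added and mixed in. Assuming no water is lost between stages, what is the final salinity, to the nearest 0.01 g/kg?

By conservation of dissolved salt,
Initial salt = 1,140×35 = 39,900
After stage 1: salt = 39,900 + 2,820×35.1 = 138,882; volume = 3,960 m³; S = 35.071 g/kg
After stage 2: salt = 138,882 + 2,740×31.7 = 225,740; volume = 6,700 m³
S = 225,740 / 6,700 = 33.6925 g/kg

33.69 g/kg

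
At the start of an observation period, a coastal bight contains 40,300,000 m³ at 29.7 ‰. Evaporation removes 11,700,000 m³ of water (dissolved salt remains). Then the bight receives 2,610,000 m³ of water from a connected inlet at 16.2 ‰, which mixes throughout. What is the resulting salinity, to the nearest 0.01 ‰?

After evaporation: salt = 40,300,000×29.7 = 1,196,910,000; volume = 40,300,000 − 11,700,000 = 28,600,000 m³
After mixing: salt = 1,196,910,000 + 2,610,000×16.2 = 1,239,192,000; volume = 28,600,000 + 2,610,000 = 31,210,000 m³
S = 1,239,192,000 / 31,210,000 = 39.705 ‰

39.70 ‰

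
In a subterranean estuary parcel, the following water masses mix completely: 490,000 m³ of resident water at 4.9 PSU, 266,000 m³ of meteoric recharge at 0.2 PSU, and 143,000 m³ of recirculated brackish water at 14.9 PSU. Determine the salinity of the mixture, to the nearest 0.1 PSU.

Salt balance:
salt = 490,000×4.9 + 266,000×0.2 + 143,000×14.9 = 2,401,000 + 53,200 + 2,130,700 = 4,584,900
volume = 490,000 + 266,000 + 143,000 = 899,000 m³
S = 4,584,900 / 899,000 = 5.1 PSU

5.1 PSU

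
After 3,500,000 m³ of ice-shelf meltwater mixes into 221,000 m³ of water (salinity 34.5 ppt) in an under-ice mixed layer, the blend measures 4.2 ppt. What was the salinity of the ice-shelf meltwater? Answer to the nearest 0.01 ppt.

2.29 ppt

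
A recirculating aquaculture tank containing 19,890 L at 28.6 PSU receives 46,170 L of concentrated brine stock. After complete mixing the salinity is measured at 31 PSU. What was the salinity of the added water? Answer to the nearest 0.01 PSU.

Salt balance: 19,890×28.6 + 46,170×S = 66,060×31
568,854 + 46,170·S = 2,047,860
S = (2,047,860 − 568,854) / 46,170 = 32.0339 PSU

32.03 PSU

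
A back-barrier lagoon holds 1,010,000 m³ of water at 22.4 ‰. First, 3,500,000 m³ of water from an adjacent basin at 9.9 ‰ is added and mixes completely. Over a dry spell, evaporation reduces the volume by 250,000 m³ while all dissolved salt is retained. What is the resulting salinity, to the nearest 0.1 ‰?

13.4 ‰

After mixing: salt = 1,010,000×22.4 + 3,500,000×9.9 = 57,274,000; volume = 4,510,000 m³
After evaporation: salt unchanged = 57,274,000; volume = 4,510,000 − 250,000 = 4,260,000 m³
S = 57,274,000 / 4,260,000 = 13.4446 ‰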